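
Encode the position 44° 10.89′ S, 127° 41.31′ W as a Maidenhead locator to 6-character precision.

Add 180° to longitude and 90° to latitude: 52.3115, 45.8185.
Field: 52.3115/20 → 2 → C, 45.8185/10 → 4 → E; chars CE.
Square: 12.3115/2 → 6, 5.8185/1 → 5; chars 65.
Subsquare: 0.3115/0.0833333 → 3 → d, 0.8185/0.0416667 → 19 → t; chars dt.

CE65dt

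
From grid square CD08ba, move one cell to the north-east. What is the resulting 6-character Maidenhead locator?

Longitude subsquare b = 1; +1 → 2 = c.
Latitude subsquare a = 0; +1 → 1 = b.

CD08cb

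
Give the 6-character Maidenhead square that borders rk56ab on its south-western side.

RK46xa

Longitude subsquare a = 0; −1 → -1, wraps to 23 = x, carry into square.
Longitude square 5; −1 → 4.
Latitude subsquare b = 1; −1 → 0 = a.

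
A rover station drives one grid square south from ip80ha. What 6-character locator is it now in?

IO89hx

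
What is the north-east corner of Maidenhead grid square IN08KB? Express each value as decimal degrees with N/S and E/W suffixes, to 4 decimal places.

48.0833° N, 19.0833° W

Field I=8, N=13: +8·20° lon, +13·10° lat → SW at lon -20°, lat 40°.
Square 0, 8: +0·2° lon, +8·1° lat → SW at lon -20°, lat 48°.
Subsquare k=10, b=1: +10·0.0833333° lon, +1·0.0416667° lat → SW at lon -19.1667°, lat 48.0417°.
Cell spans 0.0833333° lon × 0.0416667° lat. NE corner is SW corner plus one full cell.
latitude 48.0833° N, longitude 19.0833° W.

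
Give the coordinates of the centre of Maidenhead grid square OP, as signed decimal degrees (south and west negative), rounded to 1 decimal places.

Field O=14, P=15: +14·20° lon, +15·10° lat → SW at lon 100°, lat 60°.
Cell spans 20° lon × 10° lat. Centre is SW corner plus half of each.
latitude 65.0, longitude 110.0.

65.0, 110.0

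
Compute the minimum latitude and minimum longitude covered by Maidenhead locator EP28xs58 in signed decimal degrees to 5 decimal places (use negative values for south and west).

68.78333, -94.04167

Field E=4, P=15: +4·20° lon, +15·10° lat → SW at lon -100°, lat 60°.
Square 2, 8: +2·2° lon, +8·1° lat → SW at lon -96°, lat 68°.
Subsquare x=23, s=18: +23·0.0833333° lon, +18·0.0416667° lat → SW at lon -94.0833°, lat 68.75°.
Extended square 5, 8: +5·0.00833333° lon, +8·0.00416667° lat → SW at lon -94.0417°, lat 68.7833°.
latitude 68.78333, longitude -94.04167.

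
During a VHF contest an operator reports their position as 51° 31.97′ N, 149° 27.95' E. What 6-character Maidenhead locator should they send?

Shift to the Maidenhead origin (180°W, 90°S): lon 329.4658, lat 141.5328.
Field (20°×10°, letters A–R): lon ⌊329.4658/20⌋ = 16 → Q; lat ⌊141.5328/10⌋ = 14 → O.
Square (2°×1°, digits 0–9): lon ⌊9.4658/2⌋ = 4; lat ⌊1.5328/1⌋ = 1.
Subsquare (5′×2.5′, letters a–x): lon ⌊1.4658/0.0833333⌋ = 17 → r; lat ⌊0.5328/0.0416667⌋ = 12 → m.

QO41rm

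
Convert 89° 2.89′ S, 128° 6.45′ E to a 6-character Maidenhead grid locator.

PA40bw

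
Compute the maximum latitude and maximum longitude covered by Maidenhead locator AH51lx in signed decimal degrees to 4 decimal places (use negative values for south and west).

-18.0000, -169.0000

Field A=0, H=7: +0·20° lon, +7·10° lat → SW at lon -180°, lat -20°.
Square 5, 1: +5·2° lon, +1·1° lat → SW at lon -170°, lat -19°.
Subsquare l=11, x=23: +11·0.0833333° lon, +23·0.0416667° lat → SW at lon -169.083°, lat -18.0417°.
Cell spans 0.0833333° lon × 0.0416667° lat. NE corner is SW corner plus one full cell.
latitude -18.0000, longitude -169.0000.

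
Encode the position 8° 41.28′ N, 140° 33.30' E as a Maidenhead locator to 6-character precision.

Shift to the Maidenhead origin (180°W, 90°S): lon 320.5550, lat 98.6880.
Field: 320.5550/20 → 16 → Q, 98.6880/10 → 9 → J; chars QJ.
Square: 0.5550/2 → 0, 8.6880/1 → 8; chars 08.
Subsquare: 0.5550/0.0833333 → 6 → g, 0.6880/0.0416667 → 16 → q; chars gq.

QJ08gq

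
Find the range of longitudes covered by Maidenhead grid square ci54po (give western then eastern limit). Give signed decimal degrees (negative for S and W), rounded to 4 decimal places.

Field C=2, I=8: +2·20° lon, +8·10° lat → SW at lon -140°, lat -10°.
Square 5, 4: +5·2° lon, +4·1° lat → SW at lon -130°, lat -6°.
Subsquare p=15, o=14: +15·0.0833333° lon, +14·0.0416667° lat → SW at lon -128.75°, lat -5.41667°.
Cell spans 0.0833333° lon × 0.0416667° lat.
west -128.7500, east -128.6667.

-128.7500, -128.6667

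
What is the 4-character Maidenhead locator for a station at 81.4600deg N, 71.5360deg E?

Shift to the Maidenhead origin (180°W, 90°S): lon 251.54, lat 171.46.
Field (20°×10°, letters A–R): 251.54/20 → 12 → M, 171.46/10 → 17 → R; chars MR.
Square (2°×1°, digits 0–9): 11.54/2 → 5, 1.46/1 → 1; chars 51.

MR51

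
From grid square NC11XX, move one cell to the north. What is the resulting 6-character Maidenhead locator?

Latitude subsquare x = 23; +1 → 24, wraps to 0 = a, carry into square.
Latitude square 1; +1 → 2.
The longitude characters are unchanged.

NC12xa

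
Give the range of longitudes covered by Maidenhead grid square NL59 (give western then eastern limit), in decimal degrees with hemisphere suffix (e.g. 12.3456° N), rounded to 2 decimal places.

Field N=13, L=11: +13·20° lon, +11·10° lat → SW at lon 80°, lat 20°.
Square 5, 9: +5·2° lon, +9·1° lat → SW at lon 90°, lat 29°.
Cell spans 2° lon × 1° lat.
west 90.00° E, east 92.00° E.

90.00° E, 92.00° E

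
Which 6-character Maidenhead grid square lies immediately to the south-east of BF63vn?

Longitude subsquare v = 21; +1 → 22 = w.
Latitude subsquare n = 13; −1 → 12 = m.

BF63wm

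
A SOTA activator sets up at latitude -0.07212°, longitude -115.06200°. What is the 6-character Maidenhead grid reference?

DI29lw

Offset from 180°W / 90°S: lon 64.9380°, lat 89.9279°.
Field (20°×10°, letters A–R): lon ⌊64.9380/20⌋ = 3 → D; lat ⌊89.9279/10⌋ = 8 → I.
Square (2°×1°, digits 0–9): lon ⌊4.9380/2⌋ = 2; lat ⌊9.9279/1⌋ = 9.
Subsquare (5′×2.5′, letters a–x): lon ⌊0.9380/0.0833333⌋ = 11 → l; lat ⌊0.9279/0.0416667⌋ = 22 → w.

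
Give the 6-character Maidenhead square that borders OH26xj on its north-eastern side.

Longitude subsquare x = 23; +1 → 24, wraps to 0 = a, carry into square.
Longitude square 2; +1 → 3.
Latitude subsquare j = 9; +1 → 10 = k.

OH36ak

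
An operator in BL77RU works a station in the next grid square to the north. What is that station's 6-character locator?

Latitude subsquare u = 20; +1 → 21 = v.
The longitude characters are unchanged.

BL77rv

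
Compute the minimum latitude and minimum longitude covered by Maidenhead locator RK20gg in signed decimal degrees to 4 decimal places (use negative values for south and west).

10.2500, 164.5000

Field R=17, K=10: +17·20° lon, +10·10° lat → SW at lon 160°, lat 10°.
Square 2, 0: +2·2° lon, +0·1° lat → SW at lon 164°, lat 10°.
Subsquare g=6, g=6: +6·0.0833333° lon, +6·0.0416667° lat → SW at lon 164.5°, lat 10.25°.
latitude 10.2500, longitude 164.5000.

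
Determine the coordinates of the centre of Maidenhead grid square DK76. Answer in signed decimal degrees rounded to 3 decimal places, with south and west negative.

Field D=3, K=10: +3·20° lon, +10·10° lat → SW at lon -120°, lat 10°.
Square 7, 6: +7·2° lon, +6·1° lat → SW at lon -106°, lat 16°.
Cell spans 2° lon × 1° lat. Centre is SW corner plus half of each.
latitude 16.500, longitude -105.000.

16.500, -105.000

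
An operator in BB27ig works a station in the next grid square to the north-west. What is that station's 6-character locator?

Longitude subsquare i = 8; −1 → 7 = h.
Latitude subsquare g = 6; +1 → 7 = h.

BB27hh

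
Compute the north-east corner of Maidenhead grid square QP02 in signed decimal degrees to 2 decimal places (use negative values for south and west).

Field Q=16, P=15: +16·20° lon, +15·10° lat → SW at lon 140°, lat 60°.
Square 0, 2: +0·2° lon, +2·1° lat → SW at lon 140°, lat 62°.
Cell spans 2° lon × 1° lat. NE corner is SW corner plus one full cell.
latitude 63.00, longitude 142.00.

63.00, 142.00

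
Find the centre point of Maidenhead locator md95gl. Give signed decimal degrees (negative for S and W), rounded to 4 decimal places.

-54.5208, 78.5417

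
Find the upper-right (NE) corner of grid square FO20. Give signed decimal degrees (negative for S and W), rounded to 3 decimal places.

51.000, -74.000

Field F=5, O=14: +5·20° lon, +14·10° lat → SW at lon -80°, lat 50°.
Square 2, 0: +2·2° lon, +0·1° lat → SW at lon -76°, lat 50°.
Cell spans 2° lon × 1° lat. NE corner is SW corner plus one full cell.
latitude 51.000, longitude -74.000.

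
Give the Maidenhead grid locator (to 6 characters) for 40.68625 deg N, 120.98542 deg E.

PN00lq

Add 180° to longitude and 90° to latitude: 300.9854, 130.6863.
Field (20°×10°, letters A–R): 300.9854/20 → 15 → P, 130.6863/10 → 13 → N; chars PN.
Square (2°×1°, digits 0–9): 0.9854/2 → 0, 0.6863/1 → 0; chars 00.
Subsquare (5′×2.5′, letters a–x): 0.9854/0.0833333 → 11 → l, 0.6863/0.0416667 → 16 → q; chars lq.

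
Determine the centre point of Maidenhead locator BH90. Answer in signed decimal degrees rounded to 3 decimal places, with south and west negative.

-19.500, -141.000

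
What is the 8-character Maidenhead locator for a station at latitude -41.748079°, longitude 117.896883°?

Add 180° to longitude and 90° to latitude: 297.89688, 48.25192.
Field: 297.89688/20 → 14 → O, 48.25192/10 → 4 → E; chars OE.
Square: 17.89688/2 → 8, 8.25192/1 → 8; chars 88.
Subsquare: 1.89688/0.0833333 → 22 → w, 0.25192/0.0416667 → 6 → g; chars wg.
Extended square: 0.06355/0.00833333 → 7, 0.00192/0.00416667 → 0; chars 70.

OE88wg70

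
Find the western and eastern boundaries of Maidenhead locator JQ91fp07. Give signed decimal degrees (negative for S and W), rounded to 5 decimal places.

18.41667, 18.42500

Field J=9, Q=16: +9·20° lon, +16·10° lat → SW at lon 0°, lat 70°.
Square 9, 1: +9·2° lon, +1·1° lat → SW at lon 18°, lat 71°.
Subsquare f=5, p=15: +5·0.0833333° lon, +15·0.0416667° lat → SW at lon 18.4167°, lat 71.625°.
Extended square 0, 7: +0·0.00833333° lon, +7·0.00416667° lat → SW at lon 18.4167°, lat 71.6542°.
Cell spans 0.00833333° lon × 0.00416667° lat.
west 18.41667, east 18.42500.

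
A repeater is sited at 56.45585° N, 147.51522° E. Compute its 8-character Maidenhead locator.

Add 180° to longitude and 90° to latitude: 327.51522, 146.45585.
Field: lon ⌊327.51522/20⌋ = 16 → Q; lat ⌊146.45585/10⌋ = 14 → O.
Square: lon ⌊7.51522/2⌋ = 3; lat ⌊6.45585/1⌋ = 6.
Subsquare: lon ⌊1.51522/0.0833333⌋ = 18 → s; lat ⌊0.45585/0.0416667⌋ = 10 → k.
Extended square: lon ⌊0.01522/0.00833333⌋ = 1; lat ⌊0.03918/0.00416667⌋ = 9.

QO36sk19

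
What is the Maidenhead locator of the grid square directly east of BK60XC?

BK70ac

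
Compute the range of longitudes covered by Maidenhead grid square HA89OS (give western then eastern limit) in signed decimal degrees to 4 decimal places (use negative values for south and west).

-22.8333, -22.7500

Field H=7, A=0: +7·20° lon, +0·10° lat → SW at lon -40°, lat -90°.
Square 8, 9: +8·2° lon, +9·1° lat → SW at lon -24°, lat -81°.
Subsquare o=14, s=18: +14·0.0833333° lon, +18·0.0416667° lat → SW at lon -22.8333°, lat -80.25°.
Cell spans 0.0833333° lon × 0.0416667° lat.
west -22.8333, east -22.7500.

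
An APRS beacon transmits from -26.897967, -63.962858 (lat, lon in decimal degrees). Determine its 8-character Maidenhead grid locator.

Add 180° to longitude and 90° to latitude: 116.03714, 63.10203.
Field: lon ⌊116.03714/20⌋ = 5 → F; lat ⌊63.10203/10⌋ = 6 → G.
Square: lon ⌊16.03714/2⌋ = 8; lat ⌊3.10203/1⌋ = 3.
Subsquare: lon ⌊0.03714/0.0833333⌋ = 0 → a; lat ⌊0.10203/0.0416667⌋ = 2 → c.
Extended square: lon ⌊0.03714/0.00833333⌋ = 4; lat ⌊0.01870/0.00416667⌋ = 4.

FG83ac44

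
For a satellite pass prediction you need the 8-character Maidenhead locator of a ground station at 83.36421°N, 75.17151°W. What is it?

FR23ji97

Offset from 180°W / 90°S: lon 104.82849°, lat 173.36421°.
Field (20°×10°, letters A–R): 104.82849/20 → 5 → F, 173.36421/10 → 17 → R; chars FR.
Square (2°×1°, digits 0–9): 4.82849/2 → 2, 3.36421/1 → 3; chars 23.
Subsquare (5′×2.5′, letters a–x): 0.82849/0.0833333 → 9 → j, 0.36421/0.0416667 → 8 → i; chars ji.
Extended square (30″×15″, digits 0–9): 0.07849/0.00833333 → 9, 0.03088/0.00416667 → 7; chars 97.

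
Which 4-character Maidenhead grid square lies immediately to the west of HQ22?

HQ12

Longitude square 2; −1 → 1.
The latitude characters are unchanged.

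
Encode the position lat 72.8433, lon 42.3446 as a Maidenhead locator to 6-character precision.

LQ12eu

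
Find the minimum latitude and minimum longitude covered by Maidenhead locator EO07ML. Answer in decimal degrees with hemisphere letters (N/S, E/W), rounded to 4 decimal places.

Field E=4, O=14: +4·20° lon, +14·10° lat → SW at lon -100°, lat 50°.
Square 0, 7: +0·2° lon, +7·1° lat → SW at lon -100°, lat 57°.
Subsquare m=12, l=11: +12·0.0833333° lon, +11·0.0416667° lat → SW at lon -99°, lat 57.4583°.
latitude 57.4583° N, longitude 99.0000° W.

57.4583° N, 99.0000° W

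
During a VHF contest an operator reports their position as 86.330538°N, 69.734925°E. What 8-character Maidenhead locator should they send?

MR46uh89

Shift to the Maidenhead origin (180°W, 90°S): lon 249.73493, lat 176.33054.
Field (20°×10°, letters A–R): lon ⌊249.73493/20⌋ = 12 → M; lat ⌊176.33054/10⌋ = 17 → R.
Square (2°×1°, digits 0–9): lon ⌊9.73493/2⌋ = 4; lat ⌊6.33054/1⌋ = 6.
Subsquare (5′×2.5′, letters a–x): lon ⌊1.73493/0.0833333⌋ = 20 → u; lat ⌊0.33054/0.0416667⌋ = 7 → h.
Extended square (30″×15″, digits 0–9): lon ⌊0.06826/0.00833333⌋ = 8; lat ⌊0.03887/0.00416667⌋ = 9.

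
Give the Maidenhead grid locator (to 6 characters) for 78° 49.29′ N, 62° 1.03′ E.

Add 180° to longitude and 90° to latitude: 242.0172, 168.8215.
Field: 242.0172/20 → 12 → M, 168.8215/10 → 16 → Q; chars MQ.
Square: 2.0172/2 → 1, 8.8215/1 → 8; chars 18.
Subsquare: 0.0172/0.0833333 → 0 → a, 0.8215/0.0416667 → 19 → t; chars at.

MQ18at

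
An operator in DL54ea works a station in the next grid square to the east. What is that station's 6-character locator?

Longitude subsquare e = 4; +1 → 5 = f.
The latitude characters are unchanged.

DL54fa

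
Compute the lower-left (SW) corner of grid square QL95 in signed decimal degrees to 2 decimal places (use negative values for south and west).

25.00, 158.00

Field Q=16, L=11: +16·20° lon, +11·10° lat → SW at lon 140°, lat 20°.
Square 9, 5: +9·2° lon, +5·1° lat → SW at lon 158°, lat 25°.
latitude 25.00, longitude 158.00.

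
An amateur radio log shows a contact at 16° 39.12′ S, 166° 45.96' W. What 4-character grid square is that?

AH63

Add 180° to longitude and 90° to latitude: 13.23, 73.35.
Field: lon ⌊13.23/20⌋ = 0 → A; lat ⌊73.35/10⌋ = 7 → H.
Square: lon ⌊13.23/2⌋ = 6; lat ⌊3.35/1⌋ = 3.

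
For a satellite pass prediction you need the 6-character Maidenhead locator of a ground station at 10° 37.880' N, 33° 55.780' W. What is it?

HK30ap

Add 180° to longitude and 90° to latitude: 146.0703, 100.6313.
Field: lon ⌊146.0703/20⌋ = 7 → H; lat ⌊100.6313/10⌋ = 10 → K.
Square: lon ⌊6.0703/2⌋ = 3; lat ⌊0.6313/1⌋ = 0.
Subsquare: lon ⌊0.0703/0.0833333⌋ = 0 → a; lat ⌊0.6313/0.0416667⌋ = 15 → p.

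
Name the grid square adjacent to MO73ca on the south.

MO72cx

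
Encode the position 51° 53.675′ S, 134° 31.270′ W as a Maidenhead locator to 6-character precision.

CD28rc

Shift to the Maidenhead origin (180°W, 90°S): lon 45.4788, lat 38.1054.
Field (20°×10°, letters A–R): lon ⌊45.4788/20⌋ = 2 → C; lat ⌊38.1054/10⌋ = 3 → D.
Square (2°×1°, digits 0–9): lon ⌊5.4788/2⌋ = 2; lat ⌊8.1054/1⌋ = 8.
Subsquare (5′×2.5′, letters a–x): lon ⌊1.4788/0.0833333⌋ = 17 → r; lat ⌊0.1054/0.0416667⌋ = 2 → c.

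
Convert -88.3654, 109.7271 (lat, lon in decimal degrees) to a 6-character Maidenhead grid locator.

OA41up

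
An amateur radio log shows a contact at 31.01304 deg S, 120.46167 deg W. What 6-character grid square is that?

CF98sx

Shift to the Maidenhead origin (180°W, 90°S): lon 59.5383, lat 58.9870.
Field (20°×10°, letters A–R): 59.5383/20 → 2 → C, 58.9870/10 → 5 → F; chars CF.
Square (2°×1°, digits 0–9): 19.5383/2 → 9, 8.9870/1 → 8; chars 98.
Subsquare (5′×2.5′, letters a–x): 1.5383/0.0833333 → 18 → s, 0.9870/0.0416667 → 23 → x; chars sx.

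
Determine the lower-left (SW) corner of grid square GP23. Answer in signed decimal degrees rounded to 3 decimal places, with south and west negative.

63.000, -56.000

Field G=6, P=15: +6·20° lon, +15·10° lat → SW at lon -60°, lat 60°.
Square 2, 3: +2·2° lon, +3·1° lat → SW at lon -56°, lat 63°.
latitude 63.000, longitude -56.000.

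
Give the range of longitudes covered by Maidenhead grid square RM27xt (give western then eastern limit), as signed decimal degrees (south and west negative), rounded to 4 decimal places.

Field R=17, M=12: +17·20° lon, +12·10° lat → SW at lon 160°, lat 30°.
Square 2, 7: +2·2° lon, +7·1° lat → SW at lon 164°, lat 37°.
Subsquare x=23, t=19: +23·0.0833333° lon, +19·0.0416667° lat → SW at lon 165.917°, lat 37.7917°.
Cell spans 0.0833333° lon × 0.0416667° lat.
west 165.9167, east 166.0000.

165.9167, 166.0000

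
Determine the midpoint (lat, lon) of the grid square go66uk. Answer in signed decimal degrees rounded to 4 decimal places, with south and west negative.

Field G=6, O=14: +6·20° lon, +14·10° lat → SW at lon -60°, lat 50°.
Square 6, 6: +6·2° lon, +6·1° lat → SW at lon -48°, lat 56°.
Subsquare u=20, k=10: +20·0.0833333° lon, +10·0.0416667° lat → SW at lon -46.3333°, lat 56.4167°.
Cell spans 0.0833333° lon × 0.0416667° lat. Centre is SW corner plus half of each.
latitude 56.4375, longitude -46.2917.

56.4375, -46.2917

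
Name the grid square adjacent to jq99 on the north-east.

KR00

Longitude square 9; +1 → 10, wraps to 0, carry into field.
Longitude field J = 9; +1 → 10 = K.
Latitude square 9; +1 → 10, wraps to 0, carry into field.
Latitude field Q = 16; +1 → 17 = R.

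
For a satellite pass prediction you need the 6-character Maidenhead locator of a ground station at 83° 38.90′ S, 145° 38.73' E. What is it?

QA26ti

Shift to the Maidenhead origin (180°W, 90°S): lon 325.6455, lat 6.3517.
Field: lon ⌊325.6455/20⌋ = 16 → Q; lat ⌊6.3517/10⌋ = 0 → A.
Square: lon ⌊5.6455/2⌋ = 2; lat ⌊6.3517/1⌋ = 6.
Subsquare: lon ⌊1.6455/0.0833333⌋ = 19 → t; lat ⌊0.3517/0.0416667⌋ = 8 → i.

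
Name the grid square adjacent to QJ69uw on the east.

QJ69vw

Longitude subsquare u = 20; +1 → 21 = v.
The latitude characters are unchanged.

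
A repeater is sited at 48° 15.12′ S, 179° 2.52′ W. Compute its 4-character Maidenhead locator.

AE01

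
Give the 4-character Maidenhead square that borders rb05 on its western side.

Longitude square 0; −1 → -1, wraps to 9, carry into field.
Longitude field R = 17; −1 → 16 = Q.
The latitude characters are unchanged.

QB95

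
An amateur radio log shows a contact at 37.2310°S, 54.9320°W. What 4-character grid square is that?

Shift to the Maidenhead origin (180°W, 90°S): lon 125.07, lat 52.77.
Field: 125.07/20 → 6 → G, 52.77/10 → 5 → F; chars GF.
Square: 5.07/2 → 2, 2.77/1 → 2; chars 22.

GF22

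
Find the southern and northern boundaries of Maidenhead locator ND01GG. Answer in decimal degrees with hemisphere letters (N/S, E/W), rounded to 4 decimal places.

58.7500° S, 58.7083° S

Field N=13, D=3: +13·20° lon, +3·10° lat → SW at lon 80°, lat -60°.
Square 0, 1: +0·2° lon, +1·1° lat → SW at lon 80°, lat -59°.
Subsquare g=6, g=6: +6·0.0833333° lon, +6·0.0416667° lat → SW at lon 80.5°, lat -58.75°.
Cell spans 0.0833333° lon × 0.0416667° lat.
south 58.7500° S, north 58.7083° S.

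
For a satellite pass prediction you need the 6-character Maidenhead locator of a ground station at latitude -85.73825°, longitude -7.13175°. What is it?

IA64kg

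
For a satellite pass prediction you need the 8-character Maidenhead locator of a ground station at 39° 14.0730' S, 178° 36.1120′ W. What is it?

Offset from 180°W / 90°S: lon 1.39813°, lat 50.76545°.
Field: 1.39813/20 → 0 → A, 50.76545/10 → 5 → F; chars AF.
Square: 1.39813/2 → 0, 0.76545/1 → 0; chars 00.
Subsquare: 1.39813/0.0833333 → 16 → q, 0.76545/0.0416667 → 18 → s; chars qs.
Extended square: 0.06480/0.00833333 → 7, 0.01545/0.00416667 → 3; chars 73.

AF00qs73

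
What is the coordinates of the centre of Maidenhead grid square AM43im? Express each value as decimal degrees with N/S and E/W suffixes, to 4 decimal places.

Field A=0, M=12: +0·20° lon, +12·10° lat → SW at lon -180°, lat 30°.
Square 4, 3: +4·2° lon, +3·1° lat → SW at lon -172°, lat 33°.
Subsquare i=8, m=12: +8·0.0833333° lon, +12·0.0416667° lat → SW at lon -171.333°, lat 33.5°.
Cell spans 0.0833333° lon × 0.0416667° lat. Centre is SW corner plus half of each.
latitude 33.5208° N, longitude 171.2917° W.

33.5208° N, 171.2917° W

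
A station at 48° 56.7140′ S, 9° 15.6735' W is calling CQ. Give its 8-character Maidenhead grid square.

IE51ib83

Add 180° to longitude and 90° to latitude: 170.73878, 41.05477.
Field: 170.73878/20 → 8 → I, 41.05477/10 → 4 → E; chars IE.
Square: 10.73878/2 → 5, 1.05477/1 → 1; chars 51.
Subsquare: 0.73878/0.0833333 → 8 → i, 0.05477/0.0416667 → 1 → b; chars ib.
Extended square: 0.07211/0.00833333 → 8, 0.01310/0.00416667 → 3; chars 83.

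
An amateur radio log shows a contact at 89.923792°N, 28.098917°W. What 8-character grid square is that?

HR59ww81

Add 180° to longitude and 90° to latitude: 151.90108, 179.92379.
Field: 151.90108/20 → 7 → H, 179.92379/10 → 17 → R; chars HR.
Square: 11.90108/2 → 5, 9.92379/1 → 9; chars 59.
Subsquare: 1.90108/0.0833333 → 22 → w, 0.92379/0.0416667 → 22 → w; chars ww.
Extended square: 0.06775/0.00833333 → 8, 0.00713/0.00416667 → 1; chars 81.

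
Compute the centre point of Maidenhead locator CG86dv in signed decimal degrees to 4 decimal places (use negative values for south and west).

-23.1042, -123.7083

Field C=2, G=6: +2·20° lon, +6·10° lat → SW at lon -140°, lat -30°.
Square 8, 6: +8·2° lon, +6·1° lat → SW at lon -124°, lat -24°.
Subsquare d=3, v=21: +3·0.0833333° lon, +21·0.0416667° lat → SW at lon -123.75°, lat -23.125°.
Cell spans 0.0833333° lon × 0.0416667° lat. Centre is SW corner plus half of each.
latitude -23.1042, longitude -123.7083.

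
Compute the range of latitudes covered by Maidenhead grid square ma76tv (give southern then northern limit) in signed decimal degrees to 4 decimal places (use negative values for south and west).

-83.1250, -83.0833

Field M=12, A=0: +12·20° lon, +0·10° lat → SW at lon 60°, lat -90°.
Square 7, 6: +7·2° lon, +6·1° lat → SW at lon 74°, lat -84°.
Subsquare t=19, v=21: +19·0.0833333° lon, +21·0.0416667° lat → SW at lon 75.5833°, lat -83.125°.
Cell spans 0.0833333° lon × 0.0416667° lat.
south -83.1250, north -83.0833.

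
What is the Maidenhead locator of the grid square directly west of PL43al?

PL33xl

Longitude subsquare a = 0; −1 → -1, wraps to 23 = x, carry into square.
Longitude square 4; −1 → 3.
The latitude characters are unchanged.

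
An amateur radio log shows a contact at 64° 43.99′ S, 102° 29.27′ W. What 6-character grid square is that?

DC85sg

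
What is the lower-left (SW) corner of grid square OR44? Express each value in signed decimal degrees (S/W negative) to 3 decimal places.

84.000, 108.000

Field O=14, R=17: +14·20° lon, +17·10° lat → SW at lon 100°, lat 80°.
Square 4, 4: +4·2° lon, +4·1° lat → SW at lon 108°, lat 84°.
latitude 84.000, longitude 108.000.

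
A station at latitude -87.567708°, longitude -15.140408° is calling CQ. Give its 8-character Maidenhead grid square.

Shift to the Maidenhead origin (180°W, 90°S): lon 164.85959, lat 2.43229.
Field: 164.85959/20 → 8 → I, 2.43229/10 → 0 → A; chars IA.
Square: 4.85959/2 → 2, 2.43229/1 → 2; chars 22.
Subsquare: 0.85959/0.0833333 → 10 → k, 0.43229/0.0416667 → 10 → k; chars kk.
Extended square: 0.02626/0.00833333 → 3, 0.01563/0.00416667 → 3; chars 33.

IA22kk33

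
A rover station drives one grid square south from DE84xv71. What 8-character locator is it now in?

Latitude extended square 1; −1 → 0.
The longitude characters are unchanged.

DE84xv70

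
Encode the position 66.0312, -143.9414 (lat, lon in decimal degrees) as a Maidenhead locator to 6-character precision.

Shift to the Maidenhead origin (180°W, 90°S): lon 36.0586, lat 156.0312.
Field (20°×10°, letters A–R): 36.0586/20 → 1 → B, 156.0312/10 → 15 → P; chars BP.
Square (2°×1°, digits 0–9): 16.0586/2 → 8, 6.0312/1 → 6; chars 86.
Subsquare (5′×2.5′, letters a–x): 0.0586/0.0833333 → 0 → a, 0.0312/0.0416667 → 0 → a; chars aa.

BP86aa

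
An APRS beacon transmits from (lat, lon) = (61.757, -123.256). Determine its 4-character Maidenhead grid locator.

CP81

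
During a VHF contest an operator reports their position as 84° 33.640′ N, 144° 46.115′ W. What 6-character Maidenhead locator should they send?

BR74on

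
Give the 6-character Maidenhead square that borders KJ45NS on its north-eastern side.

Longitude subsquare n = 13; +1 → 14 = o.
Latitude subsquare s = 18; +1 → 19 = t.

KJ45ot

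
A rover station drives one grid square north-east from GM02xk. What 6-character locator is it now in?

GM12al

Longitude subsquare x = 23; +1 → 24, wraps to 0 = a, carry into square.
Longitude square 0; +1 → 1.
Latitude subsquare k = 10; +1 → 11 = l.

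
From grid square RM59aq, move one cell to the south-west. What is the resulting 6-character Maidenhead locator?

Longitude subsquare a = 0; −1 → -1, wraps to 23 = x, carry into square.
Longitude square 5; −1 → 4.
Latitude subsquare q = 16; −1 → 15 = p.

RM49xp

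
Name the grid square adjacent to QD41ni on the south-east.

Longitude subsquare n = 13; +1 → 14 = o.
Latitude subsquare i = 8; −1 → 7 = h.

QD41oh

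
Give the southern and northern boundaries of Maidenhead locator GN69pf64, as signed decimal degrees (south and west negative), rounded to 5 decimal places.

49.22500, 49.22917

Field G=6, N=13: +6·20° lon, +13·10° lat → SW at lon -60°, lat 40°.
Square 6, 9: +6·2° lon, +9·1° lat → SW at lon -48°, lat 49°.
Subsquare p=15, f=5: +15·0.0833333° lon, +5·0.0416667° lat → SW at lon -46.75°, lat 49.2083°.
Extended square 6, 4: +6·0.00833333° lon, +4·0.00416667° lat → SW at lon -46.7°, lat 49.225°.
Cell spans 0.00833333° lon × 0.00416667° lat.
south 49.22500, north 49.22917.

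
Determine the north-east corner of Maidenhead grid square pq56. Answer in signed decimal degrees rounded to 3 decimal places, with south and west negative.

77.000, 132.000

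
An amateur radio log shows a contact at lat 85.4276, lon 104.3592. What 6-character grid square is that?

OR25ek

Offset from 180°W / 90°S: lon 284.3592°, lat 175.4276°.
Field (20°×10°, letters A–R): lon ⌊284.3592/20⌋ = 14 → O; lat ⌊175.4276/10⌋ = 17 → R.
Square (2°×1°, digits 0–9): lon ⌊4.3592/2⌋ = 2; lat ⌊5.4276/1⌋ = 5.
Subsquare (5′×2.5′, letters a–x): lon ⌊0.3592/0.0833333⌋ = 4 → e; lat ⌊0.4276/0.0416667⌋ = 10 → k.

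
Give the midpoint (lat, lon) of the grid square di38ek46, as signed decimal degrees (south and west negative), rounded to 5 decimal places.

Field D=3, I=8: +3·20° lon, +8·10° lat → SW at lon -120°, lat -10°.
Square 3, 8: +3·2° lon, +8·1° lat → SW at lon -114°, lat -2°.
Subsquare e=4, k=10: +4·0.0833333° lon, +10·0.0416667° lat → SW at lon -113.667°, lat -1.58333°.
Extended square 4, 6: +4·0.00833333° lon, +6·0.00416667° lat → SW at lon -113.633°, lat -1.55833°.
Cell spans 0.00833333° lon × 0.00416667° lat. Centre is SW corner plus half of each.
latitude -1.55625, longitude -113.62917.

-1.55625, -113.62917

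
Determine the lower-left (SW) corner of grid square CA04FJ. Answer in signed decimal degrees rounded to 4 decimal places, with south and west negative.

Field C=2, A=0: +2·20° lon, +0·10° lat → SW at lon -140°, lat -90°.
Square 0, 4: +0·2° lon, +4·1° lat → SW at lon -140°, lat -86°.
Subsquare f=5, j=9: +5·0.0833333° lon, +9·0.0416667° lat → SW at lon -139.583°, lat -85.625°.
latitude -85.6250, longitude -139.5833.

-85.6250, -139.5833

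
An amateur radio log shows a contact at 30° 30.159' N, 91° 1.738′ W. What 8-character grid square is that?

Offset from 180°W / 90°S: lon 88.97103°, lat 120.50265°.
Field: lon ⌊88.97103/20⌋ = 4 → E; lat ⌊120.50265/10⌋ = 12 → M.
Square: lon ⌊8.97103/2⌋ = 4; lat ⌊0.50265/1⌋ = 0.
Subsquare: lon ⌊0.97103/0.0833333⌋ = 11 → l; lat ⌊0.50265/0.0416667⌋ = 12 → m.
Extended square: lon ⌊0.05437/0.00833333⌋ = 6; lat ⌊0.00265/0.00416667⌋ = 0.

EM40lm60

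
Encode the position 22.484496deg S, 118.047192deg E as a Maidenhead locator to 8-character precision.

OG97am53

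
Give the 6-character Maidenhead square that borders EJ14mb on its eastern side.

Longitude subsquare m = 12; +1 → 13 = n.
The latitude characters are unchanged.

EJ14nb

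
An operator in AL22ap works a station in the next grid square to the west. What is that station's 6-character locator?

AL12xp

Longitude subsquare a = 0; −1 → -1, wraps to 23 = x, carry into square.
Longitude square 2; −1 → 1.
The latitude characters are unchanged.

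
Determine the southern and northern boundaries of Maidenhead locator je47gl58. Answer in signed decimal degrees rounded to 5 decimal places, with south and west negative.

Field J=9, E=4: +9·20° lon, +4·10° lat → SW at lon 0°, lat -50°.
Square 4, 7: +4·2° lon, +7·1° lat → SW at lon 8°, lat -43°.
Subsquare g=6, l=11: +6·0.0833333° lon, +11·0.0416667° lat → SW at lon 8.5°, lat -42.5417°.
Extended square 5, 8: +5·0.00833333° lon, +8·0.00416667° lat → SW at lon 8.54167°, lat -42.5083°.
Cell spans 0.00833333° lon × 0.00416667° lat.
south -42.50833, north -42.50417.

-42.50833, -42.50417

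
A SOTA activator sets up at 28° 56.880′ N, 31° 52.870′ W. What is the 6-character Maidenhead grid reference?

HL48bw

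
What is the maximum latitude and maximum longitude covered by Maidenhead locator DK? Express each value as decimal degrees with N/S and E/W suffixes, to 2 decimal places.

Field D=3, K=10: +3·20° lon, +10·10° lat → SW at lon -120°, lat 10°.
Cell spans 20° lon × 10° lat. NE corner is SW corner plus one full cell.
latitude 20.00° N, longitude 100.00° W.

20.00° N, 100.00° W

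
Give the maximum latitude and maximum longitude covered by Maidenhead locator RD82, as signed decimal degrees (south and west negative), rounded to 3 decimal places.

Field R=17, D=3: +17·20° lon, +3·10° lat → SW at lon 160°, lat -60°.
Square 8, 2: +8·2° lon, +2·1° lat → SW at lon 176°, lat -58°.
Cell spans 2° lon × 1° lat. NE corner is SW corner plus one full cell.
latitude -57.000, longitude 178.000.

-57.000, 178.000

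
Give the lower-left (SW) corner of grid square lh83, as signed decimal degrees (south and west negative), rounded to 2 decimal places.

-17.00, 56.00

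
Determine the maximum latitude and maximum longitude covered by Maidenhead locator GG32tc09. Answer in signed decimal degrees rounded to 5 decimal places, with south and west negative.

Field G=6, G=6: +6·20° lon, +6·10° lat → SW at lon -60°, lat -30°.
Square 3, 2: +3·2° lon, +2·1° lat → SW at lon -54°, lat -28°.
Subsquare t=19, c=2: +19·0.0833333° lon, +2·0.0416667° lat → SW at lon -52.4167°, lat -27.9167°.
Extended square 0, 9: +0·0.00833333° lon, +9·0.00416667° lat → SW at lon -52.4167°, lat -27.8792°.
Cell spans 0.00833333° lon × 0.00416667° lat. NE corner is SW corner plus one full cell.
latitude -27.87500, longitude -52.40833.

-27.87500, -52.40833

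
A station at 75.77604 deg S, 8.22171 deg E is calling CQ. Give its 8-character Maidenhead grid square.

JB44cf63

Offset from 180°W / 90°S: lon 188.22171°, lat 14.22396°.
Field: 188.22171/20 → 9 → J, 14.22396/10 → 1 → B; chars JB.
Square: 8.22171/2 → 4, 4.22396/1 → 4; chars 44.
Subsquare: 0.22171/0.0833333 → 2 → c, 0.22396/0.0416667 → 5 → f; chars cf.
Extended square: 0.05504/0.00833333 → 6, 0.01563/0.00416667 → 3; chars 63.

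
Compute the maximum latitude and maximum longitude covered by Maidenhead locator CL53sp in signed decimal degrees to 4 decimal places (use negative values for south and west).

23.6667, -128.4167

Field C=2, L=11: +2·20° lon, +11·10° lat → SW at lon -140°, lat 20°.
Square 5, 3: +5·2° lon, +3·1° lat → SW at lon -130°, lat 23°.
Subsquare s=18, p=15: +18·0.0833333° lon, +15·0.0416667° lat → SW at lon -128.5°, lat 23.625°.
Cell spans 0.0833333° lon × 0.0416667° lat. NE corner is SW corner plus one full cell.
latitude 23.6667, longitude -128.4167.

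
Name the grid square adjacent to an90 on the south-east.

Longitude square 9; +1 → 10, wraps to 0, carry into field.
Longitude field A = 0; +1 → 1 = B.
Latitude square 0; −1 → -1, wraps to 9, carry into field.
Latitude field N = 13; −1 → 12 = M.

BM09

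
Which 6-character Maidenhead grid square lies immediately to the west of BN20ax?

Longitude subsquare a = 0; −1 → -1, wraps to 23 = x, carry into square.
Longitude square 2; −1 → 1.
The latitude characters are unchanged.

BN10xx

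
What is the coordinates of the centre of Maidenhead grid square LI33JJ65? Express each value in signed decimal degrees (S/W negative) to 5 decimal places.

Field L=11, I=8: +11·20° lon, +8·10° lat → SW at lon 40°, lat -10°.
Square 3, 3: +3·2° lon, +3·1° lat → SW at lon 46°, lat -7°.
Subsquare j=9, j=9: +9·0.0833333° lon, +9·0.0416667° lat → SW at lon 46.75°, lat -6.625°.
Extended square 6, 5: +6·0.00833333° lon, +5·0.00416667° lat → SW at lon 46.8°, lat -6.60417°.
Cell spans 0.00833333° lon × 0.00416667° lat. Centre is SW corner plus half of each.
latitude -6.60208, longitude 46.80417.

-6.60208, 46.80417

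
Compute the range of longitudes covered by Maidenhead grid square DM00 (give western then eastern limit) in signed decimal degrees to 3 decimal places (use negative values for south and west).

Field D=3, M=12: +3·20° lon, +12·10° lat → SW at lon -120°, lat 30°.
Square 0, 0: +0·2° lon, +0·1° lat → SW at lon -120°, lat 30°.
Cell spans 2° lon × 1° lat.
west -120.000, east -118.000.

-120.000, -118.000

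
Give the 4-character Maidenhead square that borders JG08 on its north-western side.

IG99

Longitude square 0; −1 → -1, wraps to 9, carry into field.
Longitude field J = 9; −1 → 8 = I.
Latitude square 8; +1 → 9.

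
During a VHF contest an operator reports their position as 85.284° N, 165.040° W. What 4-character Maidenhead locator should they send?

Add 180° to longitude and 90° to latitude: 14.96, 175.28.
Field (20°×10°, letters A–R): lon ⌊14.96/20⌋ = 0 → A; lat ⌊175.28/10⌋ = 17 → R.
Square (2°×1°, digits 0–9): lon ⌊14.96/2⌋ = 7; lat ⌊5.28/1⌋ = 5.

AR75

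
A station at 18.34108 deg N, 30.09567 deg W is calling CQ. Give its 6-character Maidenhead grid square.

Add 180° to longitude and 90° to latitude: 149.9043, 108.3411.
Field: lon ⌊149.9043/20⌋ = 7 → H; lat ⌊108.3411/10⌋ = 10 → K.
Square: lon ⌊9.9043/2⌋ = 4; lat ⌊8.3411/1⌋ = 8.
Subsquare: lon ⌊1.9043/0.0833333⌋ = 22 → w; lat ⌊0.3411/0.0416667⌋ = 8 → i.

HK48wi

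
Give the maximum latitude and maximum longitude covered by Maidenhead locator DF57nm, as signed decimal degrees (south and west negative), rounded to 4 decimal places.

-32.4583, -108.8333

Field D=3, F=5: +3·20° lon, +5·10° lat → SW at lon -120°, lat -40°.
Square 5, 7: +5·2° lon, +7·1° lat → SW at lon -110°, lat -33°.
Subsquare n=13, m=12: +13·0.0833333° lon, +12·0.0416667° lat → SW at lon -108.917°, lat -32.5°.
Cell spans 0.0833333° lon × 0.0416667° lat. NE corner is SW corner plus one full cell.
latitude -32.4583, longitude -108.8333.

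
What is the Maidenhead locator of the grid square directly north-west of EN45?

Longitude square 4; −1 → 3.
Latitude square 5; +1 → 6.

EN36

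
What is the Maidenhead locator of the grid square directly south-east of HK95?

IK04

Longitude square 9; +1 → 10, wraps to 0, carry into field.
Longitude field H = 7; +1 → 8 = I.
Latitude square 5; −1 → 4.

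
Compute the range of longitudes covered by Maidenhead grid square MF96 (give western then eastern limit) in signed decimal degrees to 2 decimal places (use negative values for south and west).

78.00, 80.00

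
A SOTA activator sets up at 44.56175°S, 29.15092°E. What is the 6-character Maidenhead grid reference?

Offset from 180°W / 90°S: lon 209.1509°, lat 45.4382°.
Field (20°×10°, letters A–R): 209.1509/20 → 10 → K, 45.4382/10 → 4 → E; chars KE.
Square (2°×1°, digits 0–9): 9.1509/2 → 4, 5.4382/1 → 5; chars 45.
Subsquare (5′×2.5′, letters a–x): 1.1509/0.0833333 → 13 → n, 0.4382/0.0416667 → 10 → k; chars nk.

KE45nk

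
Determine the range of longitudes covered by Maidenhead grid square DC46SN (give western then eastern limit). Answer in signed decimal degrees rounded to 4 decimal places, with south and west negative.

-110.5000, -110.4167

Field D=3, C=2: +3·20° lon, +2·10° lat → SW at lon -120°, lat -70°.
Square 4, 6: +4·2° lon, +6·1° lat → SW at lon -112°, lat -64°.
Subsquare s=18, n=13: +18·0.0833333° lon, +13·0.0416667° lat → SW at lon -110.5°, lat -63.4583°.
Cell spans 0.0833333° lon × 0.0416667° lat.
west -110.5000, east -110.4167.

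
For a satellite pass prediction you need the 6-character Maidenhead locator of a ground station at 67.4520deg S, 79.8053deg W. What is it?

FC02cn

Add 180° to longitude and 90° to latitude: 100.1947, 22.5480.
Field: lon ⌊100.1947/20⌋ = 5 → F; lat ⌊22.5480/10⌋ = 2 → C.
Square: lon ⌊0.1947/2⌋ = 0; lat ⌊2.5480/1⌋ = 2.
Subsquare: lon ⌊0.1947/0.0833333⌋ = 2 → c; lat ⌊0.5480/0.0416667⌋ = 13 → n.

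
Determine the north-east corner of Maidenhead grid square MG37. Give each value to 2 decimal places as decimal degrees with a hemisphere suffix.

Field M=12, G=6: +12·20° lon, +6·10° lat → SW at lon 60°, lat -30°.
Square 3, 7: +3·2° lon, +7·1° lat → SW at lon 66°, lat -23°.
Cell spans 2° lon × 1° lat. NE corner is SW corner plus one full cell.
latitude 22.00° S, longitude 68.00° E.

22.00° S, 68.00° E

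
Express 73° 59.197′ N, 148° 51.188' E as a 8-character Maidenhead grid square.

Add 180° to longitude and 90° to latitude: 328.85313, 163.98662.
Field (20°×10°, letters A–R): 328.85313/20 → 16 → Q, 163.98662/10 → 16 → Q; chars QQ.
Square (2°×1°, digits 0–9): 8.85313/2 → 4, 3.98662/1 → 3; chars 43.
Subsquare (5′×2.5′, letters a–x): 0.85313/0.0833333 → 10 → k, 0.98662/0.0416667 → 23 → x; chars kx.
Extended square (30″×15″, digits 0–9): 0.01980/0.00833333 → 2, 0.02828/0.00416667 → 6; chars 26.

QQ43kx26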